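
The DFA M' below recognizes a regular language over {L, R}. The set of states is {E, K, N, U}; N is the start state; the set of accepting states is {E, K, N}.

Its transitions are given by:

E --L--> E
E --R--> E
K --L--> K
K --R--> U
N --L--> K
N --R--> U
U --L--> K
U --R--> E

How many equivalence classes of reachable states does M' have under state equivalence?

3

Every state is reachable, so we keep all 4.
Start with accepting vs non-accepting: {E,K,N} | {U}.
Refine {E,K,N} on symbol R: members go to different blocks, giving {K,N} and {E}.
The partition is now stable with 3 blocks: {K,N} | {U} | {E}.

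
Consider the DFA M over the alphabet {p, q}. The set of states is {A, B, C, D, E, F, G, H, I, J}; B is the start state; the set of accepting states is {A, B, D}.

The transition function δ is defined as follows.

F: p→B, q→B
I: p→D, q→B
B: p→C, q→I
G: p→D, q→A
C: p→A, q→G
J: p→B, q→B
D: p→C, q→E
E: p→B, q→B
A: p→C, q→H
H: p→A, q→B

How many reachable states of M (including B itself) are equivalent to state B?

3

Reachable states from the start: {A,B,C,D,E,G,H,I}. Unreachable: {F,J} — drop them.
Start with accepting vs non-accepting: {A,B,D} | {C,E,G,H,I}.
Split {C,E,G,H,I} by δ(·,q) → {E,G,H,I} and {C}.
No further refinement is possible. Final partition (3 blocks): {A,B,D} | {E,G,H,I} | {C}.
State B belongs to the block {A,B,D}, which has 3 states.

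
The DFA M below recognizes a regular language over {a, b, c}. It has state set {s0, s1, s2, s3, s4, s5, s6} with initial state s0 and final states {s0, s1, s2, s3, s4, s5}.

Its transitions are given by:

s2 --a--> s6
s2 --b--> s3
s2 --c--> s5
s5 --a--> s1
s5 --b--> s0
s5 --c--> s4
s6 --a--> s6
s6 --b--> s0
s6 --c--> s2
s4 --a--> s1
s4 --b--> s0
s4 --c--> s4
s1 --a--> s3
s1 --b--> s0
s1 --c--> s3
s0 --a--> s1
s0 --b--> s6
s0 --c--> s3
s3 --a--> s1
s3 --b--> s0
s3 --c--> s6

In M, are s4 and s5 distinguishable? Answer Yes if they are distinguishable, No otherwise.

Every state is reachable, so we keep all 7.
Start with accepting vs non-accepting: {s0,s1,s2,s3,s4,s5} | {s6}.
Refine {s0,s1,s2,s3,s4,s5} on symbol a: members go to different blocks, giving {s0,s1,s3,s4,s5} and {s2}.
On input b, block {s0,s1,s3,s4,s5} splits into {s1,s3,s4,s5} and {s0}.
Refine {s1,s3,s4,s5} on symbol c: members go to different blocks, giving {s1,s4,s5} and {s3}.
Split {s1,s4,s5} by δ(·,a) → {s4,s5} and {s1}.
No further refinement is possible. Final partition (6 blocks): {s4,s5} | {s6} | {s2} | {s0} | {s3} | {s1}.
s4 and s5 lie in the same block of the stable partition, so they are equivalent — no string distinguishes them.

No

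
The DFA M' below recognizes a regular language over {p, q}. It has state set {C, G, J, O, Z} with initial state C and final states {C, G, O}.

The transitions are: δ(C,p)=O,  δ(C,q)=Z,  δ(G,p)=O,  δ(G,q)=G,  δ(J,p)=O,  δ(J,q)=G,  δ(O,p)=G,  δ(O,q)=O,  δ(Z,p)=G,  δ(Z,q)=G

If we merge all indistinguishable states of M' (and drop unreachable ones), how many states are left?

3

States {J} cannot be reached from the start state, so discard them.
Start with accepting vs non-accepting: {C,G,O} | {Z}.
On input q, block {C,G,O} splits into {G,O} and {C}.
The partition is now stable with 3 blocks: {G,O} | {Z} | {C}.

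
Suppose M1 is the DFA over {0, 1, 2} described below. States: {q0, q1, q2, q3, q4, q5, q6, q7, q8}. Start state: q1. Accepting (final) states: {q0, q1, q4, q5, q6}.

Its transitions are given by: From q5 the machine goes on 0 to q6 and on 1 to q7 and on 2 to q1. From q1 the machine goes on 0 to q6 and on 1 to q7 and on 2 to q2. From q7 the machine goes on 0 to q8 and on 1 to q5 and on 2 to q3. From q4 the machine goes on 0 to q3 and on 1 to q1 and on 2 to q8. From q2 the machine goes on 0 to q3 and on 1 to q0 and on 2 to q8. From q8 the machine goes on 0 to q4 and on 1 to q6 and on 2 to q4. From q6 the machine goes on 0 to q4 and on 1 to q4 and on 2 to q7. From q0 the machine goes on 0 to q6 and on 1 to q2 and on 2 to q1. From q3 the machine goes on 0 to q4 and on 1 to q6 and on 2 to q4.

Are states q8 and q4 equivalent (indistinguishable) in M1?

No

Initial partition by acceptance: {q0,q1,q4,q5,q6} | {q2,q3,q7,q8}.
Split {q0,q1,q4,q5,q6} by δ(·,0) → {q0,q1,q5,q6} and {q4}.
Refine {q0,q1,q5,q6} on symbol 0: members go to different blocks, giving {q0,q1,q5} and {q6}.
Refine {q0,q1,q5} on symbol 2: members go to different blocks, giving {q0,q5} and {q1}.
Refine {q2,q3,q7,q8} on symbol 0: members go to different blocks, giving {q2,q7} and {q3,q8}.
Stable partition: {q0,q5} | {q2,q7} | {q4} | {q6} | {q1} | {q3,q8} — 6 equivalence classes.
q8 and q4 end up in different blocks, so they are distinguishable. For instance, the string 'ε' is accepted from only q4.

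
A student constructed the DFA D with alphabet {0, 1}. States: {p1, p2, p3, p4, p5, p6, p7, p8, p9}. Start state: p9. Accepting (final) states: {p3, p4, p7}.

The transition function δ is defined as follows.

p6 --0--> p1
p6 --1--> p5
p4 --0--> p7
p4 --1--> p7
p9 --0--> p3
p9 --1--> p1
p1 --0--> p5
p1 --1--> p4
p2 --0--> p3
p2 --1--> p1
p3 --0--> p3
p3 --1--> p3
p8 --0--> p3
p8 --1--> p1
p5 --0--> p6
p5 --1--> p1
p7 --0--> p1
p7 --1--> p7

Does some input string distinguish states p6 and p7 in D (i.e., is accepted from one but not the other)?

States {p2,p8} cannot be reached from the start state, so discard them.
Start with accepting vs non-accepting: {p3,p4,p7} | {p1,p5,p6,p9}.
Split {p3,p4,p7} by δ(·,0) → {p3,p4} and {p7}.
Split {p3,p4} by δ(·,0) → {p3} and {p4}.
Split {p1,p5,p6,p9} by δ(·,0) → {p1,p5,p6} and {p9}.
On input 1, block {p1,p5,p6} splits into {p5,p6} and {p1}.
Refine {p5,p6} on symbol 0: members go to different blocks, giving {p5} and {p6}.
No further refinement is possible. Final partition (7 blocks): {p3} | {p5} | {p7} | {p4} | {p9} | {p1} | {p6}.
p6 and p7 end up in different blocks, so they are distinguishable. For instance, the string 'ε' is accepted from only p7.

Yes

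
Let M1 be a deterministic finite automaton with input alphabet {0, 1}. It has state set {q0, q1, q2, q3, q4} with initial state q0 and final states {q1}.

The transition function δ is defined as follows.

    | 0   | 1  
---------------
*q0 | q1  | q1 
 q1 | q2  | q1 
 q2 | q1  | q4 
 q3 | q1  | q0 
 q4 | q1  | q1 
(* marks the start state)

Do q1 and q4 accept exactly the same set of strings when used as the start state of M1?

First remove the unreachable states {q3}; 4 states remain.
Initial partition by acceptance: {q1} | {q0,q2,q4}.
On input 1, block {q0,q2,q4} splits into {q0,q4} and {q2}.
Stable partition: {q1} | {q0,q4} | {q2} — 3 equivalence classes.
q1 and q4 end up in different blocks, so they are distinguishable. For instance, the string 'ε' is accepted from only q1.

No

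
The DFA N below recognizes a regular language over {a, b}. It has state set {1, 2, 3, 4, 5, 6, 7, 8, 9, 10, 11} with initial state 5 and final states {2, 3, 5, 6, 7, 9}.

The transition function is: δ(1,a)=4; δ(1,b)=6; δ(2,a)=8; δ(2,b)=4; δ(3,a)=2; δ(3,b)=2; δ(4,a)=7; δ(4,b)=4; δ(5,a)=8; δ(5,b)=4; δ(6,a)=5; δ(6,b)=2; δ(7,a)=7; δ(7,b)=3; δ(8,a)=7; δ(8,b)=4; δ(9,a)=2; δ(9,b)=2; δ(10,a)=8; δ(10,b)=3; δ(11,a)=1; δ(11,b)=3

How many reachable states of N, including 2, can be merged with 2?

First remove the unreachable states {1,6,9,10,11}; 6 states remain.
Initial partition by acceptance: {2,3,5,7} | {4,8}.
Refine {2,3,5,7} on symbol a: members go to different blocks, giving {2,5} and {3,7}.
Refine {3,7} on symbol a: members go to different blocks, giving {3} and {7}.
No further refinement is possible. Final partition (4 blocks): {2,5} | {4,8} | {3} | {7}.
The equivalence class containing 2 is {2,5}, of size 2.

2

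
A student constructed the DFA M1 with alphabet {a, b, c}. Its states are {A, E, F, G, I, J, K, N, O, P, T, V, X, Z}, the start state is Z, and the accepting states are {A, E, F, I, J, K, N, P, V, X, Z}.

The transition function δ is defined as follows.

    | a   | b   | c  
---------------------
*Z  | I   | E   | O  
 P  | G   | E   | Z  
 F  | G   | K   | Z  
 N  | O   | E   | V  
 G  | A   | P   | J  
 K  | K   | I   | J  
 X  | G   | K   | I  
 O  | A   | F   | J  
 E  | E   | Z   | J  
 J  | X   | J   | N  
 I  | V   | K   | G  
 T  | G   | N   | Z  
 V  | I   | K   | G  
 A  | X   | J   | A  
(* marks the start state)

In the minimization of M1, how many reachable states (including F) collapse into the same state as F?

First remove the unreachable states {T}; 13 states remain.
Start with accepting vs non-accepting: {A,E,F,I,J,K,N,P,V,X,Z} | {G,O}.
Split {A,E,F,I,J,K,N,P,V,X,Z} by δ(·,a) → {A,E,I,J,K,V,Z} and {F,N,P,X}.
On input a, block {A,E,I,J,K,V,Z} splits into {E,I,K,V,Z} and {A,J}.
On input c, block {E,I,K,V,Z} splits into {I,V,Z} and {E,K}.
On input c, block {A,J} splits into {A} and {J}.
No further refinement is possible. Final partition (6 blocks): {I,V,Z} | {G,O} | {F,N,P,X} | {A} | {E,K} | {J}.
State F belongs to the block {F,N,P,X}, which has 4 states.

4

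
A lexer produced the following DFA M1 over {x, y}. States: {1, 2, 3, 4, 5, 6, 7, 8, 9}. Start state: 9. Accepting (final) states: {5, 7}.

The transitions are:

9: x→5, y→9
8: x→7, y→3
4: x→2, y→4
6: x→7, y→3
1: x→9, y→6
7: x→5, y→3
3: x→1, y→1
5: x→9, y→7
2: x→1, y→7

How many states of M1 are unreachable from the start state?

Starting at 9 and following transitions, the reachable set is {1, 3, 5, 6, 7, 9}. That leaves 2, 4, 8 unreachable — 3 in total.

3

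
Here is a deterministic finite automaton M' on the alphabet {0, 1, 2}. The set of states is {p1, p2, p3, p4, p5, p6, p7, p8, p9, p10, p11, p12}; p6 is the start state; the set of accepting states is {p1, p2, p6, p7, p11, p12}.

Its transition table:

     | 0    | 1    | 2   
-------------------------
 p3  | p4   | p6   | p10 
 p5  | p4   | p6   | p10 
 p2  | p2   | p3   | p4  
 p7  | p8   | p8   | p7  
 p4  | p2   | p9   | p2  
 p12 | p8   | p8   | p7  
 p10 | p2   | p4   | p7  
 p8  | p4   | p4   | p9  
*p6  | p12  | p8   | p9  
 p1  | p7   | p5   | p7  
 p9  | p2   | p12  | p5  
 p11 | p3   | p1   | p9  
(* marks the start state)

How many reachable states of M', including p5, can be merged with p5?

2

First remove the unreachable states {p1,p11}; 10 states remain.
Initial partition by acceptance: {p2,p6,p7,p12} | {p3,p4,p5,p8,p9,p10}.
Split {p2,p6,p7,p12} by δ(·,0) → {p2,p6} and {p7,p12}.
Split {p2,p6} by δ(·,0) → {p2} and {p6}.
On input 0, block {p3,p4,p5,p8,p9,p10} splits into {p3,p5,p8} and {p4,p9,p10}.
Refine {p3,p5,p8} on symbol 1: members go to different blocks, giving {p3,p5} and {p8}.
Refine {p4,p9,p10} on symbol 1: members go to different blocks, giving {p4,p10} and {p9}.
Refine {p4,p10} on symbol 1: members go to different blocks, giving {p4} and {p10}.
The partition is now stable with 8 blocks: {p2} | {p3,p5} | {p7,p12} | {p6} | {p4} | {p8} | {p9} | {p10}.
The equivalence class containing p5 is {p3,p5}, of size 2.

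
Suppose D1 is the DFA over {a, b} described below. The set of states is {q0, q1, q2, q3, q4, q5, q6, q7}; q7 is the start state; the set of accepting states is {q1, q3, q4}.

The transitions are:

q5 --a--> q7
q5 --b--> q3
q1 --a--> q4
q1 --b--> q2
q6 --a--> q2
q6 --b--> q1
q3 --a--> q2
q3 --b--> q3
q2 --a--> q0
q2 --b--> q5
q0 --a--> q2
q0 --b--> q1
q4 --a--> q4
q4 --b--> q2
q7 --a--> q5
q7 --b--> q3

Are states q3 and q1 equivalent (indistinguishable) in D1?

Reachable states from the start: {q0,q1,q2,q3,q4,q5,q7}. Unreachable: {q6} — drop them.
P0 = {q1,q3,q4} | {q0,q2,q5,q7}.
Refine {q1,q3,q4} on symbol a: members go to different blocks, giving {q1,q4} and {q3}.
On input b, block {q0,q2,q5,q7} splits into {q5,q7} and {q0} and {q2}.
No further refinement is possible. Final partition (5 blocks): {q1,q4} | {q5,q7} | {q3} | {q0} | {q2}.
q3 and q1 end up in different blocks, so they are distinguishable. For instance, the string 'a' is accepted from only q1.

No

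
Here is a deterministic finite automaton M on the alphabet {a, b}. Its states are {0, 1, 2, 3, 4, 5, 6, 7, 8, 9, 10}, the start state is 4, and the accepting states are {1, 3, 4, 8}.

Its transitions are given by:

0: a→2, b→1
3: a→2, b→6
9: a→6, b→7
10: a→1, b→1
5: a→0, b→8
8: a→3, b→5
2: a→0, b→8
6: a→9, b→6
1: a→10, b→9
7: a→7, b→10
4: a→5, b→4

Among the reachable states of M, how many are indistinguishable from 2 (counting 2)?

2

P0 = {1,3,4,8} | {0,2,5,6,7,9,10}.
On input a, block {1,3,4,8} splits into {1,3,4} and {8}.
Split {1,3,4} by δ(·,b) → {1,3} and {4}.
Split {0,2,5,6,7,9,10} by δ(·,a) → {0,2,5,6,7,9} and {10}.
Split {1,3} by δ(·,a) → {1} and {3}.
On input b, block {0,2,5,6,7,9} splits into {2,5} and {6,9} and {0} and {7}.
Split {6,9} by δ(·,b) → {6} and {9}.
Stable partition: {1} | {2,5} | {8} | {4} | {10} | {3} | {6} | {0} | {7} | {9} — 10 equivalence classes.
The equivalence class containing 2 is {2,5}, of size 2.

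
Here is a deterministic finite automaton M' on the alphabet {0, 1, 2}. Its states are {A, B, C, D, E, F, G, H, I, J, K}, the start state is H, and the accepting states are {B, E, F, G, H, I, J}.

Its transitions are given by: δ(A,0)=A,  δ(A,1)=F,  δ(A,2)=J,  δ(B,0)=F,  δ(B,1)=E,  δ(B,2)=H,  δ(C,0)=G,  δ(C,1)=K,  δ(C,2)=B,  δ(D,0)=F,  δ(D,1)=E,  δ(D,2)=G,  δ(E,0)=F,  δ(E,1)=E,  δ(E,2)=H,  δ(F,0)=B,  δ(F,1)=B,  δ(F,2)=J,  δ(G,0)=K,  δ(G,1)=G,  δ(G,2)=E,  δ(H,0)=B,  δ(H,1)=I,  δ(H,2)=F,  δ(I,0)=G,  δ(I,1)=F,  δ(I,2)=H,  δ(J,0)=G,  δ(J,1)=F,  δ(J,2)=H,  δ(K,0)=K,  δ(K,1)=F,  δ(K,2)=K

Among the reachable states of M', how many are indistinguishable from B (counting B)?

2

Reachable states from the start: {B,E,F,G,H,I,J,K}. Unreachable: {A,C,D} — drop them.
Initial partition by acceptance: {B,E,F,G,H,I,J} | {K}.
Split {B,E,F,G,H,I,J} by δ(·,0) → {B,E,F,H,I,J} and {G}.
On input 0, block {B,E,F,H,I,J} splits into {B,E,F,H} and {I,J}.
Split {B,E,F,H} by δ(·,1) → {B,E,F} and {H}.
Refine {B,E,F} on symbol 2: members go to different blocks, giving {B,E} and {F}.
No further refinement is possible. Final partition (6 blocks): {B,E} | {K} | {G} | {I,J} | {H} | {F}.
The equivalence class containing B is {B,E}, of size 2.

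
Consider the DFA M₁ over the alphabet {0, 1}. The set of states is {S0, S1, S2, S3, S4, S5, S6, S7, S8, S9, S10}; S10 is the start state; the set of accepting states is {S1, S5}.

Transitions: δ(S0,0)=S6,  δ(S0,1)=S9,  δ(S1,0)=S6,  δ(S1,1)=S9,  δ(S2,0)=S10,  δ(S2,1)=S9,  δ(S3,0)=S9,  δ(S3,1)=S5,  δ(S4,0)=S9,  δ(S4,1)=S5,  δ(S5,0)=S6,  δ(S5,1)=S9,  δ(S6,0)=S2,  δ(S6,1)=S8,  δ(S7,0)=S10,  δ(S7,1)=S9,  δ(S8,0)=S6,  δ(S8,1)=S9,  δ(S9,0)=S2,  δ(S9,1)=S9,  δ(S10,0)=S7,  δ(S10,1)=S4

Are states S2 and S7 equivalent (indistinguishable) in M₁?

States {S0,S1,S3} cannot be reached from the start state, so discard them.
P0 = {S5} | {S2,S4,S6,S7,S8,S9,S10}.
On input 1, block {S2,S4,S6,S7,S8,S9,S10} splits into {S2,S6,S7,S8,S9,S10} and {S4}.
On input 1, block {S2,S6,S7,S8,S9,S10} splits into {S2,S6,S7,S8,S9} and {S10}.
Split {S2,S6,S7,S8,S9} by δ(·,0) → {S6,S8,S9} and {S2,S7}.
On input 0, block {S6,S8,S9} splits into {S6,S9} and {S8}.
Refine {S6,S9} on symbol 1: members go to different blocks, giving {S6} and {S9}.
Stable partition: {S5} | {S6} | {S4} | {S10} | {S2,S7} | {S8} | {S9} — 7 equivalence classes.
S2 and S7 lie in the same block of the stable partition, so they are equivalent — no string distinguishes them.

Yes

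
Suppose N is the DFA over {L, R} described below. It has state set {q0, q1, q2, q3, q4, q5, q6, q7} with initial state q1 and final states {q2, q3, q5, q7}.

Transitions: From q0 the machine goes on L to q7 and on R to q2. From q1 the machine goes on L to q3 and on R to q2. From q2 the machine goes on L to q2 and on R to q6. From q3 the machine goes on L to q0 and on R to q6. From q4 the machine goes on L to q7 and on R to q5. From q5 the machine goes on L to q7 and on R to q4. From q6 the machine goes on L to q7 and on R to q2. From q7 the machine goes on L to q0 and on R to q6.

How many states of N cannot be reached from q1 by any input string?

2

Starting at q1 and following transitions, the reachable set is {q0, q1, q2, q3, q6, q7}. That leaves q4, q5 unreachable — 2 in total.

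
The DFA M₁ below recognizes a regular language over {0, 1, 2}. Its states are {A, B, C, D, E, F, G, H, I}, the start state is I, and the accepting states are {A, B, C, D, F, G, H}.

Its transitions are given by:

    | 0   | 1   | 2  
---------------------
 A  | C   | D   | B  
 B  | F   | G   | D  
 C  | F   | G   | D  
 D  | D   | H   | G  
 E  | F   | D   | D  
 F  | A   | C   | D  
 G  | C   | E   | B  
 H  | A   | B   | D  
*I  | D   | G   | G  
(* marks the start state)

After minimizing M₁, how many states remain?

Every state is reachable, so we keep all 9.
Start with accepting vs non-accepting: {A,B,C,D,F,G,H} | {E,I}.
Split {A,B,C,D,F,G,H} by δ(·,1) → {A,B,C,D,F,H} and {G}.
On input 1, block {A,B,C,D,F,H} splits into {A,D,F,H} and {B,C}.
On input 0, block {A,D,F,H} splits into {D,F,H} and {A}.
Refine {D,F,H} on symbol 0: members go to different blocks, giving {F,H} and {D}.
Split {E,I} by δ(·,0) → {E} and {I}.
The partition is now stable with 7 blocks: {F,H} | {E} | {G} | {B,C} | {A} | {D} | {I}.

7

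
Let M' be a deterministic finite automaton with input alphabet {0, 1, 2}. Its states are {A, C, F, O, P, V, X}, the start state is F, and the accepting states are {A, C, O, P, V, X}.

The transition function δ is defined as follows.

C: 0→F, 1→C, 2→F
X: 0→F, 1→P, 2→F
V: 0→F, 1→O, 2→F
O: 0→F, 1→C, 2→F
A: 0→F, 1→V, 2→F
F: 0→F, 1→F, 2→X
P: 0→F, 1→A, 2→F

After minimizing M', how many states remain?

All states are reachable from the start state.
P0 = {A,C,O,P,V,X} | {F}.
The partition is now stable with 2 blocks: {A,C,O,P,V,X} | {F}.

2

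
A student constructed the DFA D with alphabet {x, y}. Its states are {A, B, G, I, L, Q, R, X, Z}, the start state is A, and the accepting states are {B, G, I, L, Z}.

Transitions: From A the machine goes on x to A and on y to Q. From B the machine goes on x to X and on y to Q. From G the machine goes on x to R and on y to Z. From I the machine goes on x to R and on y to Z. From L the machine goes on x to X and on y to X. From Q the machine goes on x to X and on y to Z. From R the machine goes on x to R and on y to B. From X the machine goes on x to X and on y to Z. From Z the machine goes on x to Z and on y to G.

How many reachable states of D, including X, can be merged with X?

Reachable states from the start: {A,B,G,Q,R,X,Z}. Unreachable: {I,L} — drop them.
P0 = {B,G,Z} | {A,Q,R,X}.
Split {B,G,Z} by δ(·,x) → {B,G} and {Z}.
Split {B,G} by δ(·,y) → {B} and {G}.
Refine {A,Q,R,X} on symbol y: members go to different blocks, giving {Q,X} and {A} and {R}.
Stable partition: {B} | {Q,X} | {Z} | {G} | {A} | {R} — 6 equivalence classes.
The equivalence class containing X is {Q,X}, of size 2.

2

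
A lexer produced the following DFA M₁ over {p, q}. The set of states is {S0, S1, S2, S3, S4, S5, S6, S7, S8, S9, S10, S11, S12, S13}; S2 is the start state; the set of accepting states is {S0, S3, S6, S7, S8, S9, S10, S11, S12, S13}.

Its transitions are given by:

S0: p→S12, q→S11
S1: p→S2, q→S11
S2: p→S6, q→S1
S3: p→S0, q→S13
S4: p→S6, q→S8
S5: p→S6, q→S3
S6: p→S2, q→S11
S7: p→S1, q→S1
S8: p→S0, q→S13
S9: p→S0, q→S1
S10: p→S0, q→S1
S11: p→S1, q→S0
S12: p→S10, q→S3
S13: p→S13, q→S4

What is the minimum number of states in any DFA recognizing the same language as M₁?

First remove the unreachable states {S5,S7,S9}; 11 states remain.
Initial partition by acceptance: {S0,S3,S6,S8,S10,S11,S12,S13} | {S1,S2,S4}.
Refine {S0,S3,S6,S8,S10,S11,S12,S13} on symbol p: members go to different blocks, giving {S0,S3,S8,S10,S12,S13} and {S6,S11}.
Refine {S0,S3,S8,S10,S12,S13} on symbol q: members go to different blocks, giving {S3,S8,S12} and {S10,S13} and {S0}.
Split {S3,S8,S12} by δ(·,p) → {S3,S8} and {S12}.
Refine {S1,S2,S4} on symbol p: members go to different blocks, giving {S2,S4} and {S1}.
Split {S2,S4} by δ(·,q) → {S2} and {S4}.
Split {S6,S11} by δ(·,p) → {S6} and {S11}.
Split {S10,S13} by δ(·,p) → {S10} and {S13}.
No further refinement is possible. Final partition (10 blocks): {S3,S8} | {S2} | {S6} | {S10} | {S0} | {S12} | {S1} | {S4} | {S11} | {S13}.

10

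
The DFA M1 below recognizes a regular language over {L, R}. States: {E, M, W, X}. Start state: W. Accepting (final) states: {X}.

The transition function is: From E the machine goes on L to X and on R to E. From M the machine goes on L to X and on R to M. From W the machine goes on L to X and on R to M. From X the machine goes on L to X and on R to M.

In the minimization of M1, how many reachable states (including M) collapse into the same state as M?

Reachable states from the start: {M,W,X}. Unreachable: {E} — drop them.
P0 = {X} | {M,W}.
The partition is now stable with 2 blocks: {X} | {M,W}.
The equivalence class containing M is {M,W}, of size 2.

2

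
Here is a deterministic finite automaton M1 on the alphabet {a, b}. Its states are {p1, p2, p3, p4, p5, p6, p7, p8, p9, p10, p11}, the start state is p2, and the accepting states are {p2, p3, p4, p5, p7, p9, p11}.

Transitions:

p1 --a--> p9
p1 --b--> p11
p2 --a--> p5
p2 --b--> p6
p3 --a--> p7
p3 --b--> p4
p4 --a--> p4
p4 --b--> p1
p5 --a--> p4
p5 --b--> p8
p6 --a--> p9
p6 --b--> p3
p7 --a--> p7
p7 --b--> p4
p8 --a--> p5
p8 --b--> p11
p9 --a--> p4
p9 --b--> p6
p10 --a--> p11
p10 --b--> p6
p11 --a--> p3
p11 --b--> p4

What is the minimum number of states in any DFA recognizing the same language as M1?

States {p10} cannot be reached from the start state, so discard them.
Initial partition by acceptance: {p2,p3,p4,p5,p7,p9,p11} | {p1,p6,p8}.
On input b, block {p2,p3,p4,p5,p7,p9,p11} splits into {p2,p4,p5,p9} and {p3,p7,p11}.
No further refinement is possible. Final partition (3 blocks): {p2,p4,p5,p9} | {p1,p6,p8} | {p3,p7,p11}.

3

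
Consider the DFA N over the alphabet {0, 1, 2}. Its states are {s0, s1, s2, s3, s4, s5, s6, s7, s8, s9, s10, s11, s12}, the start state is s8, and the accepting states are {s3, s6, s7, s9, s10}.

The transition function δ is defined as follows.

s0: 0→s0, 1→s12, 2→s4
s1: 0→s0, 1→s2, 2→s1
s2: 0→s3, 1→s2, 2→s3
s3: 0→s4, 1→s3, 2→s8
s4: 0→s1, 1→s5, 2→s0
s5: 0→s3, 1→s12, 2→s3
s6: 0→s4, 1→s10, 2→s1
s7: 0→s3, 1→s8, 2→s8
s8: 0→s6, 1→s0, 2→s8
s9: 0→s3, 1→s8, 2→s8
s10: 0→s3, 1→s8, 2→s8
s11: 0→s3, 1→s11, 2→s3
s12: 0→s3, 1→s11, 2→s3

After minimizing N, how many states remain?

6

First remove the unreachable states {s7,s9}; 11 states remain.
Start with accepting vs non-accepting: {s3,s6,s10} | {s0,s1,s2,s4,s5,s8,s11,s12}.
Split {s3,s6,s10} by δ(·,0) → {s3,s6} and {s10}.
Split {s3,s6} by δ(·,1) → {s3} and {s6}.
On input 0, block {s0,s1,s2,s4,s5,s8,s11,s12} splits into {s2,s5,s11,s12} and {s0,s1,s4} and {s8}.
No further refinement is possible. Final partition (6 blocks): {s3} | {s2,s5,s11,s12} | {s10} | {s6} | {s0,s1,s4} | {s8}.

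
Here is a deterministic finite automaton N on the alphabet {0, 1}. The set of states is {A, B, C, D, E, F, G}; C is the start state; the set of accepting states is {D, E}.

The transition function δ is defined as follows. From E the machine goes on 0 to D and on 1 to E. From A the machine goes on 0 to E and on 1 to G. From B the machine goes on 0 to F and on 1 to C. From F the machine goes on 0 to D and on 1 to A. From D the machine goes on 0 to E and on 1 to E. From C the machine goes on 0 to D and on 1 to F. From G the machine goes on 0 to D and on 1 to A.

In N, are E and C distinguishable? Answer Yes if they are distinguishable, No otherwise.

Reachable states from the start: {A,C,D,E,F,G}. Unreachable: {B} — drop them.
P0 = {D,E} | {A,C,F,G}.
Stable partition: {D,E} | {A,C,F,G} — 2 equivalence classes.
E and C end up in different blocks, so they are distinguishable. For instance, the string 'ε' is accepted from only E.

Yes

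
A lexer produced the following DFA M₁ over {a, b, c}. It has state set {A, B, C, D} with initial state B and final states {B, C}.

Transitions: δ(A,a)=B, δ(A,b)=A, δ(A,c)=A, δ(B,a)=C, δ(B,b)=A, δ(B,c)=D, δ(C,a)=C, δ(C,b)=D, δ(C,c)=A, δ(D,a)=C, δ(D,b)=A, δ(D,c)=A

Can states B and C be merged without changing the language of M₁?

Every state is reachable, so we keep all 4.
P0 = {B,C} | {A,D}.
No further refinement is possible. Final partition (2 blocks): {B,C} | {A,D}.
B and C lie in the same block of the stable partition, so they are equivalent — no string distinguishes them.

Yes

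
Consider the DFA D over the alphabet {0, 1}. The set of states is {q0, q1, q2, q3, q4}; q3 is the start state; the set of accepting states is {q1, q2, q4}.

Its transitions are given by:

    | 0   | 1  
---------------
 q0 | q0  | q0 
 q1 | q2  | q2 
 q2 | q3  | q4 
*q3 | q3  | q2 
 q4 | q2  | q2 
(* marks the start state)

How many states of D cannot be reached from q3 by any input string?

2

Starting at q3 and following transitions, the reachable set is {q2, q3, q4}. That leaves q0, q1 unreachable — 2 in total.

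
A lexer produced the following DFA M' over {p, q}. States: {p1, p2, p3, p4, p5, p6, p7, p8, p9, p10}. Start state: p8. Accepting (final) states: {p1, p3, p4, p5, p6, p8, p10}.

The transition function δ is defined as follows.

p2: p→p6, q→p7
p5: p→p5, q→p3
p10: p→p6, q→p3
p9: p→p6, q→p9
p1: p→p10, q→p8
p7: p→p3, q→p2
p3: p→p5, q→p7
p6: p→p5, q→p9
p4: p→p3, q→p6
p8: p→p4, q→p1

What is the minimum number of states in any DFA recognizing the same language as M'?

All states are reachable from the start state.
Start with accepting vs non-accepting: {p1,p3,p4,p5,p6,p8,p10} | {p2,p7,p9}.
Refine {p1,p3,p4,p5,p6,p8,p10} on symbol q: members go to different blocks, giving {p1,p4,p5,p8,p10} and {p3,p6}.
Split {p1,p4,p5,p8,p10} by δ(·,p) → {p1,p5,p8} and {p4,p10}.
Split {p1,p5,p8} by δ(·,p) → {p1,p8} and {p5}.
Stable partition: {p1,p8} | {p2,p7,p9} | {p3,p6} | {p4,p10} | {p5} — 5 equivalence classes.

5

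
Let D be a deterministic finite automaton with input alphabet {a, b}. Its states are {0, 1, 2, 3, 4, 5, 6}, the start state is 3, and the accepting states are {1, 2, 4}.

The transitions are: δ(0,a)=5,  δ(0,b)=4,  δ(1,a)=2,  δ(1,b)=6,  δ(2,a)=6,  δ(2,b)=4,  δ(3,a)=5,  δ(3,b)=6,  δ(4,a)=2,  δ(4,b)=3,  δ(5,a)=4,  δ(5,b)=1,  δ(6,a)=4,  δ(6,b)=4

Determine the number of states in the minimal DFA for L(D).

First remove the unreachable states {0}; 6 states remain.
Start with accepting vs non-accepting: {1,2,4} | {3,5,6}.
Split {1,2,4} by δ(·,a) → {1,4} and {2}.
Split {3,5,6} by δ(·,a) → {5,6} and {3}.
Refine {1,4} on symbol b: members go to different blocks, giving {1} and {4}.
Refine {5,6} on symbol b: members go to different blocks, giving {5} and {6}.
No further refinement is possible. Final partition (6 blocks): {1} | {5} | {2} | {3} | {4} | {6}.

6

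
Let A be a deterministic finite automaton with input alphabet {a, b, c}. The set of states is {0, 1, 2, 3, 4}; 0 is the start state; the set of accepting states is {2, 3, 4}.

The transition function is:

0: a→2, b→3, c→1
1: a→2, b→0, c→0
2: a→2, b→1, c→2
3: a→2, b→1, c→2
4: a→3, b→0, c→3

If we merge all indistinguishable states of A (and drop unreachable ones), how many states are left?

Reachable states from the start: {0,1,2,3}. Unreachable: {4} — drop them.
P0 = {2,3} | {0,1}.
Refine {0,1} on symbol b: members go to different blocks, giving {0} and {1}.
No further refinement is possible. Final partition (3 blocks): {2,3} | {0} | {1}.

3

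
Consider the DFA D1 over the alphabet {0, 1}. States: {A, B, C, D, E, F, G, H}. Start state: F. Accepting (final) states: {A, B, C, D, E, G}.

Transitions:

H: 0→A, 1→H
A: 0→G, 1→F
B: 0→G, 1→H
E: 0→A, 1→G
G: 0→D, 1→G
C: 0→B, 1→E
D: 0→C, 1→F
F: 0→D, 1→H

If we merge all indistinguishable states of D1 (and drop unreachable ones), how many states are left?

3

Start with accepting vs non-accepting: {A,B,C,D,E,G} | {F,H}.
Split {A,B,C,D,E,G} by δ(·,1) → {A,B,D} and {C,E,G}.
No further refinement is possible. Final partition (3 blocks): {A,B,D} | {F,H} | {C,E,G}.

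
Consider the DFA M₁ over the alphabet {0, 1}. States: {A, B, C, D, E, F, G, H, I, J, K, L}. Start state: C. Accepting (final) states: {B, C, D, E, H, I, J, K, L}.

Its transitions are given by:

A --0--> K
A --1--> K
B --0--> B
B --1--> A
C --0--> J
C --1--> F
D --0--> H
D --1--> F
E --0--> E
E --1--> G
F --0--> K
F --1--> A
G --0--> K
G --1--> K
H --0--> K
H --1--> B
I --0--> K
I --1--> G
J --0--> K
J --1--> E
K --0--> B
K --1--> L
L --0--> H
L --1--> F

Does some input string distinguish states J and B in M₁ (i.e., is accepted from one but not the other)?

First remove the unreachable states {D,I}; 10 states remain.
Initial partition by acceptance: {B,C,E,H,J,K,L} | {A,F,G}.
On input 1, block {B,C,E,H,J,K,L} splits into {B,C,E,L} and {H,J,K}.
Refine {B,C,E,L} on symbol 0: members go to different blocks, giving {B,E} and {C,L}.
On input 1, block {A,F,G} splits into {A,G} and {F}.
Split {H,J,K} by δ(·,0) → {H,J} and {K}.
Stable partition: {B,E} | {A,G} | {H,J} | {C,L} | {F} | {K} — 6 equivalence classes.
J and B end up in different blocks, so they are distinguishable. For instance, the string '1' is accepted from only J.

Yes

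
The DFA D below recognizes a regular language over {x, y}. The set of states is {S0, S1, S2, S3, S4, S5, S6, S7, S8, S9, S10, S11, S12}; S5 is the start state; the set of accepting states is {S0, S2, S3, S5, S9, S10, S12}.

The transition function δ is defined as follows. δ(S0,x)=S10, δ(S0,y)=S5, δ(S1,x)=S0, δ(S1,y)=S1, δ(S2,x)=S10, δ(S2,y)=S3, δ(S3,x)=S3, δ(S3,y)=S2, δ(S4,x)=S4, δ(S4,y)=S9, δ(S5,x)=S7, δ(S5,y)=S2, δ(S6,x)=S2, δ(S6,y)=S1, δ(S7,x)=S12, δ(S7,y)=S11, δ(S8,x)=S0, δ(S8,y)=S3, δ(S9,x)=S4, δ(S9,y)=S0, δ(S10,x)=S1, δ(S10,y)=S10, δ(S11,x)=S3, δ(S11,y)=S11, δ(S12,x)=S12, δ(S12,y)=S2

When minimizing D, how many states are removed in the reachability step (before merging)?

Starting at S5 and following transitions, the reachable set is {S0, S1, S2, S3, S5, S7, S10, S11, S12}. That leaves S4, S6, S8, S9 unreachable — 4 in total.

4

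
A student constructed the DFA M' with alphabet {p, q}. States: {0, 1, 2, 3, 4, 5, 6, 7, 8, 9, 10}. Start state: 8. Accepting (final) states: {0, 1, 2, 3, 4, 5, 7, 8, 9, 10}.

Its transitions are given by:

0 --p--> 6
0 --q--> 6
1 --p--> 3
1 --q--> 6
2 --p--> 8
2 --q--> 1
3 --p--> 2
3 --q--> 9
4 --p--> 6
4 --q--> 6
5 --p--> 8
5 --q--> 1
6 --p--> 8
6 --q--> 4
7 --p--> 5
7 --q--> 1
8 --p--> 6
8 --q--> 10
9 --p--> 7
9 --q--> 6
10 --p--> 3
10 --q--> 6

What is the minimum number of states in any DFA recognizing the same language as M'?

6

First remove the unreachable states {0}; 10 states remain.
Start with accepting vs non-accepting: {1,2,3,4,5,7,8,9,10} | {6}.
Split {1,2,3,4,5,7,8,9,10} by δ(·,p) → {1,2,3,5,7,9,10} and {4,8}.
Split {1,2,3,5,7,9,10} by δ(·,p) → {1,3,7,9,10} and {2,5}.
Refine {1,3,7,9,10} on symbol p: members go to different blocks, giving {1,9,10} and {3,7}.
On input q, block {4,8} splits into {4} and {8}.
No further refinement is possible. Final partition (6 blocks): {1,9,10} | {6} | {4} | {2,5} | {3,7} | {8}.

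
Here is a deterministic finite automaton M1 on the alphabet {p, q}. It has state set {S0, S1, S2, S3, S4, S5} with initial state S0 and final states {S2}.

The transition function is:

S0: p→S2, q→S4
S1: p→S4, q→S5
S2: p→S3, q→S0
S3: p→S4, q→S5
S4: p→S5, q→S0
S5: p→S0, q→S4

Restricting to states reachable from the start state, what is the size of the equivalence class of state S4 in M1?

Reachable states from the start: {S0,S2,S3,S4,S5}. Unreachable: {S1} — drop them.
P0 = {S2} | {S0,S3,S4,S5}.
Refine {S0,S3,S4,S5} on symbol p: members go to different blocks, giving {S3,S4,S5} and {S0}.
Refine {S3,S4,S5} on symbol p: members go to different blocks, giving {S3,S4} and {S5}.
Split {S3,S4} by δ(·,p) → {S3} and {S4}.
The partition is now stable with 5 blocks: {S2} | {S3} | {S0} | {S5} | {S4}.
State S4 belongs to the block {S4}, which has 1 states.

1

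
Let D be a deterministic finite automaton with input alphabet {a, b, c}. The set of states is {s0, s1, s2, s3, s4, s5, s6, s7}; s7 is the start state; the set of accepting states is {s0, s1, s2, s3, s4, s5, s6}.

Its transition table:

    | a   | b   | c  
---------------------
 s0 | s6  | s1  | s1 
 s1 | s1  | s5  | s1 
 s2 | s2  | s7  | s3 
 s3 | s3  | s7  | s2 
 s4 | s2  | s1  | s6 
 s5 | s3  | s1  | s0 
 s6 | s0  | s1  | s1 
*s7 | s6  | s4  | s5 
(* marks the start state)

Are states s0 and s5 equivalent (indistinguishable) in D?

No

Every state is reachable, so we keep all 8.
Start with accepting vs non-accepting: {s0,s1,s2,s3,s4,s5,s6} | {s7}.
Refine {s0,s1,s2,s3,s4,s5,s6} on symbol b: members go to different blocks, giving {s0,s1,s4,s5,s6} and {s2,s3}.
Split {s0,s1,s4,s5,s6} by δ(·,a) → {s0,s1,s6} and {s4,s5}.
On input b, block {s0,s1,s6} splits into {s0,s6} and {s1}.
No further refinement is possible. Final partition (5 blocks): {s0,s6} | {s7} | {s2,s3} | {s4,s5} | {s1}.
s0 and s5 end up in different blocks, so they are distinguishable. For instance, the string 'ab' is accepted from only s0.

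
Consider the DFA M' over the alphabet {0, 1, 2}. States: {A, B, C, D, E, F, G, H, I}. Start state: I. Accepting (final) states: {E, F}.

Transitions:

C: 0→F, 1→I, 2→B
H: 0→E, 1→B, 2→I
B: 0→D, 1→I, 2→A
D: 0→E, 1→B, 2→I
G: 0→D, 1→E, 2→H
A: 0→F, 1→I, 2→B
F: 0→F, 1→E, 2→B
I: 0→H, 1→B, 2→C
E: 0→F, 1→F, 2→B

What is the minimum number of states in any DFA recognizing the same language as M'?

Reachable states from the start: {A,B,C,D,E,F,H,I}. Unreachable: {G} — drop them.
Initial partition by acceptance: {E,F} | {A,B,C,D,H,I}.
On input 0, block {A,B,C,D,H,I} splits into {A,C,D,H} and {B,I}.
No further refinement is possible. Final partition (3 blocks): {E,F} | {A,C,D,H} | {B,I}.

3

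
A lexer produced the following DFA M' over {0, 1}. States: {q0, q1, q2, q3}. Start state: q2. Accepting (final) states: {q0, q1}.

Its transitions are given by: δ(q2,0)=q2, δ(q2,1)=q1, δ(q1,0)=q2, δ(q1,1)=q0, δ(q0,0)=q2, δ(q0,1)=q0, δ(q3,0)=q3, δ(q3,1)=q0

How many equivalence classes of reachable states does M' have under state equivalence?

Reachable states from the start: {q0,q1,q2}. Unreachable: {q3} — drop them.
Initial partition by acceptance: {q0,q1} | {q2}.
The partition is now stable with 2 blocks: {q0,q1} | {q2}.

2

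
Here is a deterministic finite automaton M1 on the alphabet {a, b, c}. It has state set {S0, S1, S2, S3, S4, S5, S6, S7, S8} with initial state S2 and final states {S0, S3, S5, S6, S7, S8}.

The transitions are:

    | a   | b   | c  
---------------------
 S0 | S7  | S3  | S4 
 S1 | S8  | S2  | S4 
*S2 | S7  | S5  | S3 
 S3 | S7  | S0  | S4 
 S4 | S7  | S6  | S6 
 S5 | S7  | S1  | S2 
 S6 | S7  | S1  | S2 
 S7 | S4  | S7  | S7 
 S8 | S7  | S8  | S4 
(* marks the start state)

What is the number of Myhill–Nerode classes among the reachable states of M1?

P0 = {S0,S3,S5,S6,S7,S8} | {S1,S2,S4}.
On input a, block {S0,S3,S5,S6,S7,S8} splits into {S0,S3,S5,S6,S8} and {S7}.
Refine {S0,S3,S5,S6,S8} on symbol b: members go to different blocks, giving {S0,S3,S8} and {S5,S6}.
On input a, block {S1,S2,S4} splits into {S2,S4} and {S1}.
Split {S2,S4} by δ(·,c) → {S2} and {S4}.
Stable partition: {S0,S3,S8} | {S2} | {S7} | {S5,S6} | {S1} | {S4} — 6 equivalence classes.

6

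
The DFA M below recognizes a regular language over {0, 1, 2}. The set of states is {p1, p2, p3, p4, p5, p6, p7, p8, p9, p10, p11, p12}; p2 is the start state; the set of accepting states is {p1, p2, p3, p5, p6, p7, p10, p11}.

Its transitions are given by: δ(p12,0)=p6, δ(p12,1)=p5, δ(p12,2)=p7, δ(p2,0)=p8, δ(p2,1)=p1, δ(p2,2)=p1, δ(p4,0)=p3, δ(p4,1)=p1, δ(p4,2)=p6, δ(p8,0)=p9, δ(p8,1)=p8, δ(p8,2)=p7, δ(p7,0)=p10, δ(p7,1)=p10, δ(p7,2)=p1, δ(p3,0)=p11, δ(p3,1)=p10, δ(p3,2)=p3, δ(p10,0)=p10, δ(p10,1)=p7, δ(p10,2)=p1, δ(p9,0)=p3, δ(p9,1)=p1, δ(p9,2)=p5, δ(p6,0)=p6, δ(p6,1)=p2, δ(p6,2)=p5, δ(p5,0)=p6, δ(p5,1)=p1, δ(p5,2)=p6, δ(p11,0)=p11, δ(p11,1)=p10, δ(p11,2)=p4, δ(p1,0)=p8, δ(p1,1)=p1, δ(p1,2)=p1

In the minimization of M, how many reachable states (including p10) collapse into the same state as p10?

2

Reachable states from the start: {p1,p2,p3,p4,p5,p6,p7,p8,p9,p10,p11}. Unreachable: {p12} — drop them.
Initial partition by acceptance: {p1,p2,p3,p5,p6,p7,p10,p11} | {p4,p8,p9}.
Split {p1,p2,p3,p5,p6,p7,p10,p11} by δ(·,0) → {p3,p5,p6,p7,p10,p11} and {p1,p2}.
On input 1, block {p3,p5,p6,p7,p10,p11} splits into {p3,p7,p10,p11} and {p5,p6}.
Split {p3,p7,p10,p11} by δ(·,2) → {p7,p10} and {p3} and {p11}.
Refine {p4,p8,p9} on symbol 0: members go to different blocks, giving {p4,p9} and {p8}.
Stable partition: {p7,p10} | {p4,p9} | {p1,p2} | {p5,p6} | {p3} | {p11} | {p8} — 7 equivalence classes.
State p10 belongs to the block {p7,p10}, which has 2 states.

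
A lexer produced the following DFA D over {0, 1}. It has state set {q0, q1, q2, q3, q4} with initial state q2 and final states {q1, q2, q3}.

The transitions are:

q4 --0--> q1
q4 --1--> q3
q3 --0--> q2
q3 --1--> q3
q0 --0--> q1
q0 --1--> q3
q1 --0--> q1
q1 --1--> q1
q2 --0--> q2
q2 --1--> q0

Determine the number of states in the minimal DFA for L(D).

First remove the unreachable states {q4}; 4 states remain.
P0 = {q1,q2,q3} | {q0}.
Refine {q1,q2,q3} on symbol 1: members go to different blocks, giving {q1,q3} and {q2}.
On input 0, block {q1,q3} splits into {q1} and {q3}.
The partition is now stable with 4 blocks: {q1} | {q0} | {q2} | {q3}.

4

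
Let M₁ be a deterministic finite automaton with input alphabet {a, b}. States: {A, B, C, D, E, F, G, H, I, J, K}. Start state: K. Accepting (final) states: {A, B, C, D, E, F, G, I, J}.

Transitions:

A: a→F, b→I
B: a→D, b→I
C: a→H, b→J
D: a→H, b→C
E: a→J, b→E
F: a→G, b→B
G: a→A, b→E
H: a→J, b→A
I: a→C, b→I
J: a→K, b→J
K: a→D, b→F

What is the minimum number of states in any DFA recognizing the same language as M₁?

Initial partition by acceptance: {A,B,C,D,E,F,G,I,J} | {H,K}.
Split {A,B,C,D,E,F,G,I,J} by δ(·,a) → {A,B,E,F,G,I} and {C,D,J}.
On input a, block {A,B,E,F,G,I} splits into {A,F,G} and {B,E,I}.
Stable partition: {A,F,G} | {H,K} | {C,D,J} | {B,E,I} — 4 equivalence classes.

4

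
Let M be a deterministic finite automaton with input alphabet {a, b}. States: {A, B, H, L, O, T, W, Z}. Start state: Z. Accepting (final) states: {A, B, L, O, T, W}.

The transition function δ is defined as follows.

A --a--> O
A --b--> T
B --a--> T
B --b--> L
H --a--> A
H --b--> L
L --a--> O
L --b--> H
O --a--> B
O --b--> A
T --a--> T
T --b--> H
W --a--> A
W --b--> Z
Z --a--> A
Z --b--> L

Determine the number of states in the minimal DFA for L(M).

First remove the unreachable states {W}; 7 states remain.
Initial partition by acceptance: {A,B,L,O,T} | {H,Z}.
Refine {A,B,L,O,T} on symbol b: members go to different blocks, giving {A,B,O} and {L,T}.
On input a, block {A,B,O} splits into {A,O} and {B}.
On input a, block {A,O} splits into {A} and {O}.
Split {L,T} by δ(·,a) → {T} and {L}.
Stable partition: {A} | {H,Z} | {T} | {B} | {O} | {L} — 6 equivalence classes.

6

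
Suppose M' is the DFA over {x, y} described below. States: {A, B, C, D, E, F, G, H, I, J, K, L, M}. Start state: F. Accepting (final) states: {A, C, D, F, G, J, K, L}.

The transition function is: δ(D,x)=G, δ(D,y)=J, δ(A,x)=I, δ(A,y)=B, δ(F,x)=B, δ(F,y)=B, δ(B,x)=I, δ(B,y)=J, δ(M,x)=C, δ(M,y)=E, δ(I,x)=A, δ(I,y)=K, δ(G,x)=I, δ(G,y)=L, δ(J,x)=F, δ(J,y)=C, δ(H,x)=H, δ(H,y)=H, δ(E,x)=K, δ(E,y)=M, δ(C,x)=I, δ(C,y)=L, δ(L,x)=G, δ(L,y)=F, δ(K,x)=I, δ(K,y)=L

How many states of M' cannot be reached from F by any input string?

4

BFS from F reaches {A, B, C, F, G, I, J, K, L}; the 4 state(s) D, E, H, M are never visited.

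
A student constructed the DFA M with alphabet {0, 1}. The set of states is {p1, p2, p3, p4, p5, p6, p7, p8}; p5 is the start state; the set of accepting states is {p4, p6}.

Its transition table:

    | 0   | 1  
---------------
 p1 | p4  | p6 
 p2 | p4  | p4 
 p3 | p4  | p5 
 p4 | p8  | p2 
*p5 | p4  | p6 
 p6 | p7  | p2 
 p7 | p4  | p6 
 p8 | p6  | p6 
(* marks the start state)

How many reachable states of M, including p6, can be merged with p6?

First remove the unreachable states {p1,p3}; 6 states remain.
Initial partition by acceptance: {p4,p6} | {p2,p5,p7,p8}.
The partition is now stable with 2 blocks: {p4,p6} | {p2,p5,p7,p8}.
The equivalence class containing p6 is {p4,p6}, of size 2.

2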